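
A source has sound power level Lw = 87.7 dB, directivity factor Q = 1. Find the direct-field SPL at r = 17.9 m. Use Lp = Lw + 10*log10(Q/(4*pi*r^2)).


4*pi*r^2 = 4*pi*17.9^2 = 4026.39 m^2
Q / (4*pi*r^2) = 1 / 4026.39 = 0.000248361
Lp = 87.7 + 10*log10(0.000248361) = 51.651 dB


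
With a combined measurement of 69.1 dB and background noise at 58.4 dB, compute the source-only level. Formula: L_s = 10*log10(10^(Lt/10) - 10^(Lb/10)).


10^(69.1/10) = 8.12831e+06
10^(58.4/10) = 691831
Difference = 8.12831e+06 - 691831 = 7.43648e+06
L_source = 10*log10(7.43648e+06) = 68.714 dB


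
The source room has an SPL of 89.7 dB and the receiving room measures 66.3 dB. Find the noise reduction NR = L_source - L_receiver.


NR = L_source - L_receiver (difference between source and receiving room levels)
NR = 89.7 - 66.3 = 23.4 dB


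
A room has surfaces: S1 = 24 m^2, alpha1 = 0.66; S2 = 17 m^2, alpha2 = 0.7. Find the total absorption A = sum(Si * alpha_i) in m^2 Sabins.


24 * 0.66 = 15.84
17 * 0.7 = 11.9
A_total = 15.84 + 11.9 = 27.74 m^2


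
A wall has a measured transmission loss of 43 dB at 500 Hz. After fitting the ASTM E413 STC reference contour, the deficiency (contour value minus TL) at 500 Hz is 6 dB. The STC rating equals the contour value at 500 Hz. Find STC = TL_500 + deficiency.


By ASTM E413, STC = value of the fitted reference contour at 500 Hz.
Contour value at 500 Hz = TL_500 + deficiency = 43 + 6 = 49
STC = 49


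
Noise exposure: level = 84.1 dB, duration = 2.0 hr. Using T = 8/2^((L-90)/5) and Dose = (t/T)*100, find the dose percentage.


T_allowed = 8 / 2^((84.1 - 90)/5) = 18.1261 hr
Dose = 2.0 / 18.1261 * 100 = 11.034 %


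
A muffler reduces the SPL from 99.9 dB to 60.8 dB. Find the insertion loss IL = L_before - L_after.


Insertion loss = SPL without muffler - SPL with muffler
IL = 99.9 - 60.8 = 39.1 dB


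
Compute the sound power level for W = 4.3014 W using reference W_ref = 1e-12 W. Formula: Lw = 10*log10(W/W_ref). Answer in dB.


W / W_ref = 4.3014 / 1e-12 = 4.3014e+12
Lw = 10 * log10(4.3014e+12) = 126.34 dB


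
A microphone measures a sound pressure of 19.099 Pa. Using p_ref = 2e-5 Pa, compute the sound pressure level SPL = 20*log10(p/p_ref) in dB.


p / p_ref = 19.099 / 2e-5 = 954950
SPL = 20 * log10(954950) = 119.6 dB


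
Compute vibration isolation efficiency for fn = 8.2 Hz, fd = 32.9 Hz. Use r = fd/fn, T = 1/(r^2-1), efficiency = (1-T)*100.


r = 32.9 / 8.2 = 4.0122
r^2 - 1 = 4.0122^2 - 1 = 15.0977
T = 1/15.0977 = 0.0662353
Efficiency = (1 - 0.0662353)*100 = 93.376 %


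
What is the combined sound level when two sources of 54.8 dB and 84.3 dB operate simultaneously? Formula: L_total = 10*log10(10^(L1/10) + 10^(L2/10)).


10^(54.8/10) = 301995
10^(84.3/10) = 2.69153e+08
Sum = 301995 + 2.69153e+08 = 2.69455e+08
L_total = 10*log10(2.69455e+08) = 84.305 dB


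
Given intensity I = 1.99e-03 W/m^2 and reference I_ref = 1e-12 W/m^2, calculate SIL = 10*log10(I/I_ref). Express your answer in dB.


I / I_ref = 1.99e-03 / 1e-12 = 1.99e+09
SIL = 10 * log10(1.99e+09) = 92.989 dB


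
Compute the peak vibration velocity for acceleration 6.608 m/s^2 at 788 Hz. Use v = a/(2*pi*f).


omega = 2*pi*f = 2*pi*788 = 4951.15 rad/s
v = a / omega = 6.608 / 4951.15 = 0.0013346 m/s


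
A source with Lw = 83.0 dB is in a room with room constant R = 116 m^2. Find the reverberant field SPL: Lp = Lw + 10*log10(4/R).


4/R = 4/116 = 0.0344828
Lp = 83.0 + 10*log10(0.0344828) = 68.376 dB


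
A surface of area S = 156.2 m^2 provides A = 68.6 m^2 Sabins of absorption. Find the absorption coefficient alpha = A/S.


Absorption coefficient = absorbed power / incident power
alpha = A / S = 68.6 / 156.2 = 0.43918


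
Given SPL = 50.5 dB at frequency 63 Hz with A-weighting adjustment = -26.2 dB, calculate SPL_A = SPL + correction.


A-weighting table: 63 Hz -> -26.2 dB correction
SPL_A = SPL + correction = 50.5 + (-26.2) = 24.3 dBA


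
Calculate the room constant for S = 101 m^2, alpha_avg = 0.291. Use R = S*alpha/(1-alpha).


R = 101 * 0.291 / (1 - 0.291) = 41.454 m^2


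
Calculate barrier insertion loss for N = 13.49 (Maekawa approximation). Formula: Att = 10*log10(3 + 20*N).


3 + 20*N = 3 + 20*13.49 = 272.8
Att = 10*log10(272.8) = 24.358 dB


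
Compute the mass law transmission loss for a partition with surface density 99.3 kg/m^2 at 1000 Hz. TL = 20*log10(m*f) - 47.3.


m * f = 99.3 * 1000 = 99300
20*log10(99300) = 99.939 dB
TL = 99.939 - 47.3 = 52.639 dB


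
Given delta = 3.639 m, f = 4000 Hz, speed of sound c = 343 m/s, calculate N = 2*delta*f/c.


N = 2*delta*f/c = 2*delta/lambda, where lambda = c/f
lambda = 343 / 4000 = 0.08575 m
N = 2 * 3.639 / 0.08575 = 84.875


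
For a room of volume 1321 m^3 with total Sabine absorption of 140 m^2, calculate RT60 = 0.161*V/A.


RT60 = 0.161 * 1321 / 140 = 1.5192 s


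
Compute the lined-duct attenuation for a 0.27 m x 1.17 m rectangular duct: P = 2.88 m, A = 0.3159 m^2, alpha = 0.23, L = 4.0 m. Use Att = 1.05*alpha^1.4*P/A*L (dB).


alpha^1.4 = 0.23^1.4 = 0.127767
Attenuation rate = 1.05 * alpha^1.4 * P / A
= 1.05 * 0.127767 * 2.88 / 0.3159 = 1.22307 dB/m
Total Att = 1.22307 * 4.0 = 4.8923 dB


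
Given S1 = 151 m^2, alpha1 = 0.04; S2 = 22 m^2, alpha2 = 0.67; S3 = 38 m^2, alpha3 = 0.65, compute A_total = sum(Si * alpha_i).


151 * 0.04 = 6.04
22 * 0.67 = 14.74
38 * 0.65 = 24.7
A_total = 6.04 + 14.74 + 24.7 = 45.48 m^2


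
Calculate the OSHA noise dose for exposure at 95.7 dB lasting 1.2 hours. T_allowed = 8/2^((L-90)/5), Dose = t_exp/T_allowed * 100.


T_allowed = 8 / 2^((95.7 - 90)/5) = 3.63008 hr
Dose = 1.2 / 3.63008 * 100 = 33.057 %


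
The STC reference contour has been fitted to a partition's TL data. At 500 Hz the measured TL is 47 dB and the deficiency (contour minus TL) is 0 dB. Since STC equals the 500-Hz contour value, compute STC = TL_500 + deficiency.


By ASTM E413, STC = value of the fitted reference contour at 500 Hz.
Contour value at 500 Hz = TL_500 + deficiency = 47 + 0 = 47
STC = 47


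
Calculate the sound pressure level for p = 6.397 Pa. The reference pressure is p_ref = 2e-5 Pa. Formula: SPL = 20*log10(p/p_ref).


p / p_ref = 6.397 / 2e-5 = 319850
SPL = 20 * log10(319850) = 110.1 dB


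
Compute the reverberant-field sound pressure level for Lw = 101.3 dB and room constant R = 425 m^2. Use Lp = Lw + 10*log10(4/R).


4/R = 4/425 = 0.00941176
Lp = 101.3 + 10*log10(0.00941176) = 81.037 dB


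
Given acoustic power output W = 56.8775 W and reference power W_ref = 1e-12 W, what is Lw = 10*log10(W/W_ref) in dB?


W / W_ref = 56.8775 / 1e-12 = 5.68775e+13
Lw = 10 * log10(5.68775e+13) = 137.55 dB


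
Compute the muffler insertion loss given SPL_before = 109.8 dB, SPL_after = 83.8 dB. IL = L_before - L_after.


Insertion loss = SPL without muffler - SPL with muffler
IL = 109.8 - 83.8 = 26 dB


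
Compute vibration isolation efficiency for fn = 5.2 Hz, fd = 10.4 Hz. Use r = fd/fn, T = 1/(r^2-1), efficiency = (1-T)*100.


r = 10.4 / 5.2 = 2
r^2 - 1 = 2^2 - 1 = 3
T = 1/3 = 0.333333
Efficiency = (1 - 0.333333)*100 = 66.667 %


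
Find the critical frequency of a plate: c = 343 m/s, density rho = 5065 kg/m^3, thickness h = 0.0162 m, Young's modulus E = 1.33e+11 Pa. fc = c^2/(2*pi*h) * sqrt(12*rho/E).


12*rho/E = 12*5065/1.33e+11 = 4.56992e-07
sqrt(12*rho/E) = sqrt(4.56992e-07) = 0.000676012
c^2/(2*pi*h) = 343^2/(2*pi*0.0162) = 1.15583e+06
fc = 1.15583e+06 * 0.000676012 = 781.35 Hz


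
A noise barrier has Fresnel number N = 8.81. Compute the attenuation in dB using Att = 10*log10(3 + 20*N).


3 + 20*N = 3 + 20*8.81 = 179.2
Att = 10*log10(179.2) = 22.533 dB


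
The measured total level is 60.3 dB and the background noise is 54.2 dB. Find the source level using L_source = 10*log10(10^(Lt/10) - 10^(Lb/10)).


10^(60.3/10) = 1.07152e+06
10^(54.2/10) = 263027
Difference = 1.07152e+06 - 263027 = 808493
L_source = 10*log10(808493) = 59.077 dB


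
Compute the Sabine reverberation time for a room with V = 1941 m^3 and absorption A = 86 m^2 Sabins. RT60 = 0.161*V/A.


RT60 = 0.161 * 1941 / 86 = 3.6337 s


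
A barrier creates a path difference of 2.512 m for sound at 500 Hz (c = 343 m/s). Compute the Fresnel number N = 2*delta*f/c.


N = 2*delta*f/c = 2*delta/lambda, where lambda = c/f
lambda = 343 / 500 = 0.686 m
N = 2 * 2.512 / 0.686 = 7.3236


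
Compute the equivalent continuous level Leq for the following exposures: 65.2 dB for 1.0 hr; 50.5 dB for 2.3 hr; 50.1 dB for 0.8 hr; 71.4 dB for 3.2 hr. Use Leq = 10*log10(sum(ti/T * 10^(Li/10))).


T_total = 1.0 + 2.3 + 0.8 + 3.2 = 7.3 hr
(1.0/7.3) * 10^(65.2/10) = 453604
(2.3/7.3) * 10^(50.5/10) = 35351.3
(0.8/7.3) * 10^(50.1/10) = 11214.2
(3.2/7.3) * 10^(71.4/10) = 6.051e+06
Sum = 453604 + 35351.3 + 11214.2 + 6.051e+06 = 6.55117e+06
Leq = 10*log10(6.55117e+06) = 68.163 dB


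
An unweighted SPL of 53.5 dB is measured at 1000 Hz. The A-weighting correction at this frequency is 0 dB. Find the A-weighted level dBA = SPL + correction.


A-weighting table: 1000 Hz -> 0 dB correction
SPL_A = SPL + correction = 53.5 + (0) = 53.5 dBA


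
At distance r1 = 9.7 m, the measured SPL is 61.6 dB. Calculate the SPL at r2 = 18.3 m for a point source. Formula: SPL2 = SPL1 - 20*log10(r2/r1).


r2/r1 = 18.3/9.7 = 1.8866
Correction = 20*log10(1.8866) = 5.5136 dB
SPL2 = 61.6 - 5.5136 = 56.086 dB


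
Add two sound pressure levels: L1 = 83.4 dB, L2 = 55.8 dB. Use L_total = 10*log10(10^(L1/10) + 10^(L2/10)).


10^(83.4/10) = 2.18776e+08
10^(55.8/10) = 380189
Sum = 2.18776e+08 + 380189 = 2.19156e+08
L_total = 10*log10(2.19156e+08) = 83.408 dB


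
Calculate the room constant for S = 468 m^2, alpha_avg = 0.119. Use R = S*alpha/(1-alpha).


R = 468 * 0.119 / (1 - 0.119) = 63.215 m^2


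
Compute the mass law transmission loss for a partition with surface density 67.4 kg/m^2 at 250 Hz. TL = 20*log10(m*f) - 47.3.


m * f = 67.4 * 250 = 16850
20*log10(16850) = 84.532 dB
TL = 84.532 - 47.3 = 37.232 dB


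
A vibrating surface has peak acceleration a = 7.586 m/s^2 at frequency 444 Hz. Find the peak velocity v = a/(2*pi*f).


omega = 2*pi*f = 2*pi*444 = 2789.73 rad/s
v = a / omega = 7.586 / 2789.73 = 0.0027193 m/s


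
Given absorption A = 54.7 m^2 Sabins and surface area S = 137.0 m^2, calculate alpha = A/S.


Absorption coefficient = absorbed power / incident power
alpha = A / S = 54.7 / 137.0 = 0.39927


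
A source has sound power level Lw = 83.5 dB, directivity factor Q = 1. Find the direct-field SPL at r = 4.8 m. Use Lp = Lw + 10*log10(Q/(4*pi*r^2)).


4*pi*r^2 = 4*pi*4.8^2 = 289.529 m^2
Q / (4*pi*r^2) = 1 / 289.529 = 0.00345389
Lp = 83.5 + 10*log10(0.00345389) = 58.883 dB


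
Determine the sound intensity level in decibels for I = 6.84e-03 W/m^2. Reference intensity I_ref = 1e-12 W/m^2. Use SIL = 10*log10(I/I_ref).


I / I_ref = 6.84e-03 / 1e-12 = 6.84e+09
SIL = 10 * log10(6.84e+09) = 98.351 dB


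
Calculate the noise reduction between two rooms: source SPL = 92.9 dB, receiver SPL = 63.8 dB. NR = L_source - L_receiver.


NR = L_source - L_receiver (difference between source and receiving room levels)
NR = 92.9 - 63.8 = 29.1 dB


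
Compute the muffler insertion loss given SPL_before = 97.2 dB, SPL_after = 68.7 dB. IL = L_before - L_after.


Insertion loss = SPL without muffler - SPL with muffler
IL = 97.2 - 68.7 = 28.5 dB


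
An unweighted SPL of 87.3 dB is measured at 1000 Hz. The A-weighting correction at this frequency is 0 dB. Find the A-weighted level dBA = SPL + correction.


A-weighting table: 1000 Hz -> 0 dB correction
SPL_A = SPL + correction = 87.3 + (0) = 87.3 dBA


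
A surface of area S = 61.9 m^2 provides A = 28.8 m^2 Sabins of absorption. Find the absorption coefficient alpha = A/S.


Absorption coefficient = absorbed power / incident power
alpha = A / S = 28.8 / 61.9 = 0.46527


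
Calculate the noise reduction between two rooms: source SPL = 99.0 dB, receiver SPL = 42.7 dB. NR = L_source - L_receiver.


NR = L_source - L_receiver (difference between source and receiving room levels)
NR = 99.0 - 42.7 = 56.3 dB


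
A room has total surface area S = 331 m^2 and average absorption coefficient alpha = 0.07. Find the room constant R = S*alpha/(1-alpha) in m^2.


R = 331 * 0.07 / (1 - 0.07) = 24.914 m^2


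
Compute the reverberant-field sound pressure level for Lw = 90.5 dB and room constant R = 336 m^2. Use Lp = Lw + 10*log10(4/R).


4/R = 4/336 = 0.0119048
Lp = 90.5 + 10*log10(0.0119048) = 71.257 dB


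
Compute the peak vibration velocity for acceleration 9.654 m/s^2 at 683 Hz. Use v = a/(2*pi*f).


omega = 2*pi*f = 2*pi*683 = 4291.42 rad/s
v = a / omega = 9.654 / 4291.42 = 0.0022496 m/s


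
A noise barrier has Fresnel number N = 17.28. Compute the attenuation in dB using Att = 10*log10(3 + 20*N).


3 + 20*N = 3 + 20*17.28 = 348.6
Att = 10*log10(348.6) = 25.423 dB


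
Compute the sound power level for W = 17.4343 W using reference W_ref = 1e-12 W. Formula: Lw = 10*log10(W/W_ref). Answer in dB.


W / W_ref = 17.4343 / 1e-12 = 1.74343e+13
Lw = 10 * log10(1.74343e+13) = 132.41 dB


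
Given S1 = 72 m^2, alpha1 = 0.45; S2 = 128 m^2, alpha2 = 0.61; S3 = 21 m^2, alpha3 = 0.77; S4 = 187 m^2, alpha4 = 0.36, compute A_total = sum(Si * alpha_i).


72 * 0.45 = 32.4
128 * 0.61 = 78.08
21 * 0.77 = 16.17
187 * 0.36 = 67.32
A_total = 32.4 + 78.08 + 16.17 + 67.32 = 193.97 m^2


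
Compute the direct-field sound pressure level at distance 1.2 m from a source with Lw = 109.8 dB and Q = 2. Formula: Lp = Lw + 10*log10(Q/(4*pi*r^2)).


4*pi*r^2 = 4*pi*1.2^2 = 18.0956 m^2
Q / (4*pi*r^2) = 2 / 18.0956 = 0.110524
Lp = 109.8 + 10*log10(0.110524) = 100.23 dB


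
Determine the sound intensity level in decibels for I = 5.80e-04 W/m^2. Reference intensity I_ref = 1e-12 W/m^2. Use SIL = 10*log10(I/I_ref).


I / I_ref = 5.80e-04 / 1e-12 = 5.8e+08
SIL = 10 * log10(5.8e+08) = 87.634 dB


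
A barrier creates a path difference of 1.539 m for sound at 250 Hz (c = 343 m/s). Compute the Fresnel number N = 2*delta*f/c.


N = 2*delta*f/c = 2*delta/lambda, where lambda = c/f
lambda = 343 / 250 = 1.372 m
N = 2 * 1.539 / 1.372 = 2.2434


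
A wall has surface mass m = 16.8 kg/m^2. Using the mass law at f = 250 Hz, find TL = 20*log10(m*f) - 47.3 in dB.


m * f = 16.8 * 250 = 4200
20*log10(4200) = 72.465 dB
TL = 72.465 - 47.3 = 25.165 dB


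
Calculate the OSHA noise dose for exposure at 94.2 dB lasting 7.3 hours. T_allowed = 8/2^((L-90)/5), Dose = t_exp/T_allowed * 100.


T_allowed = 8 / 2^((94.2 - 90)/5) = 4.46915 hr
Dose = 7.3 / 4.46915 * 100 = 163.34 %


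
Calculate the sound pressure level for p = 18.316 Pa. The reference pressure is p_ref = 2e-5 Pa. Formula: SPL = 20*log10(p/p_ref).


p / p_ref = 18.316 / 2e-5 = 915800
SPL = 20 * log10(915800) = 119.24 dB


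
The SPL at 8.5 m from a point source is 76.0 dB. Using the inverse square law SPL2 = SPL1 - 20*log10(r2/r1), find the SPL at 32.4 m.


r2/r1 = 32.4/8.5 = 3.81176
Correction = 20*log10(3.81176) = 11.6225 dB
SPL2 = 76.0 - 11.6225 = 64.377 dB


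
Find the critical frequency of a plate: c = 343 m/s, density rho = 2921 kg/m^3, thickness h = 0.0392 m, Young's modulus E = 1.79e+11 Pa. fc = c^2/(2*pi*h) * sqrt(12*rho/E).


12*rho/E = 12*2921/1.79e+11 = 1.95821e-07
sqrt(12*rho/E) = sqrt(1.95821e-07) = 0.000442517
c^2/(2*pi*h) = 343^2/(2*pi*0.0392) = 477664
fc = 477664 * 0.000442517 = 211.37 Hz


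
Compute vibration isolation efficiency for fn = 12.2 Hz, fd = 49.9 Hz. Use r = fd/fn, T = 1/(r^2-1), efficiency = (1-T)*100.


r = 49.9 / 12.2 = 4.09016
r^2 - 1 = 4.09016^2 - 1 = 15.7294
T = 1/15.7294 = 0.0635752
Efficiency = (1 - 0.0635752)*100 = 93.642 %


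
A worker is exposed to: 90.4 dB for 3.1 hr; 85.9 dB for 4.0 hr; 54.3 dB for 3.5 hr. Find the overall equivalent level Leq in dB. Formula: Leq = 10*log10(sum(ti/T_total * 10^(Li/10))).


T_total = 3.1 + 4.0 + 3.5 = 10.6 hr
(3.1/10.6) * 10^(90.4/10) = 3.20668e+08
(4.0/10.6) * 10^(85.9/10) = 1.46809e+08
(3.5/10.6) * 10^(54.3/10) = 88871.4
Sum = 3.20668e+08 + 1.46809e+08 + 88871.4 = 4.67566e+08
Leq = 10*log10(4.67566e+08) = 86.698 dB


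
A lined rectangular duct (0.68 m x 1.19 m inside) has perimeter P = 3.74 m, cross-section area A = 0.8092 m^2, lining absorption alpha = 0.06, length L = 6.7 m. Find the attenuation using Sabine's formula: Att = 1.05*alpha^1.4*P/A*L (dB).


alpha^1.4 = 0.06^1.4 = 0.0194721
Attenuation rate = 1.05 * alpha^1.4 * P / A
= 1.05 * 0.0194721 * 3.74 / 0.8092 = 0.094497 dB/m
Total Att = 0.094497 * 6.7 = 0.63313 dB


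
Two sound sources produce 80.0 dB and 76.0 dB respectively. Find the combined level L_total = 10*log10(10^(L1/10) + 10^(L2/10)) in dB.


10^(80.0/10) = 1e+08
10^(76.0/10) = 3.98107e+07
Sum = 1e+08 + 3.98107e+07 = 1.39811e+08
L_total = 10*log10(1.39811e+08) = 81.455 dB


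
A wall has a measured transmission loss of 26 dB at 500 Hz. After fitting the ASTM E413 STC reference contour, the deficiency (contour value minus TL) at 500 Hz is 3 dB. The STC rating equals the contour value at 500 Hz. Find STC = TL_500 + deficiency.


By ASTM E413, STC = value of the fitted reference contour at 500 Hz.
Contour value at 500 Hz = TL_500 + deficiency = 26 + 3 = 29
STC = 29


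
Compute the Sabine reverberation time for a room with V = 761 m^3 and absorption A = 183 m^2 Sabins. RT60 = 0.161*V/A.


RT60 = 0.161 * 761 / 183 = 0.66951 s


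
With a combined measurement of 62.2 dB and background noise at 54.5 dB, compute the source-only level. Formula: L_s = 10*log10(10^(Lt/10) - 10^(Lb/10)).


10^(62.2/10) = 1.65959e+06
10^(54.5/10) = 281838
Difference = 1.65959e+06 - 281838 = 1.37775e+06
L_source = 10*log10(1.37775e+06) = 61.392 dB


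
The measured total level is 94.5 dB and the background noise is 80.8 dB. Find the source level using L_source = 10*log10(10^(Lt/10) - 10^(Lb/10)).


10^(94.5/10) = 2.81838e+09
10^(80.8/10) = 1.20226e+08
Difference = 2.81838e+09 - 1.20226e+08 = 2.69815e+09
L_source = 10*log10(2.69815e+09) = 94.311 dB


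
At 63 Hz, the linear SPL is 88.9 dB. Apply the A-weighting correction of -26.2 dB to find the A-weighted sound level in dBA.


A-weighting table: 63 Hz -> -26.2 dB correction
SPL_A = SPL + correction = 88.9 + (-26.2) = 62.7 dBA


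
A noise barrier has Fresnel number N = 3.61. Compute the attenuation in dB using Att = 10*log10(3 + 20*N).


3 + 20*N = 3 + 20*3.61 = 75.2
Att = 10*log10(75.2) = 18.762 dB


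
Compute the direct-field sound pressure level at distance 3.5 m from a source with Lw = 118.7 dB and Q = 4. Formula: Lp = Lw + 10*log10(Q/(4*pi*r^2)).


4*pi*r^2 = 4*pi*3.5^2 = 153.938 m^2
Q / (4*pi*r^2) = 4 / 153.938 = 0.0259845
Lp = 118.7 + 10*log10(0.0259845) = 102.85 dB


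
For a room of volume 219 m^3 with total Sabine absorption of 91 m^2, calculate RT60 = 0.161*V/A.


RT60 = 0.161 * 219 / 91 = 0.38746 s


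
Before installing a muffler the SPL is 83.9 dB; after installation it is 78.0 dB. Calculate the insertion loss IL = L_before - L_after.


Insertion loss = SPL without muffler - SPL with muffler
IL = 83.9 - 78.0 = 5.9 dB


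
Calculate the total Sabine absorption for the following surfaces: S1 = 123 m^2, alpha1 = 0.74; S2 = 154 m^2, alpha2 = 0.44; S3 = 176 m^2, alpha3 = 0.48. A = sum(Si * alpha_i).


123 * 0.74 = 91.02
154 * 0.44 = 67.76
176 * 0.48 = 84.48
A_total = 91.02 + 67.76 + 84.48 = 243.26 m^2


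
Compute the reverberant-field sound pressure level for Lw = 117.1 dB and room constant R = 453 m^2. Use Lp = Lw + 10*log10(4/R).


4/R = 4/453 = 0.00883002
Lp = 117.1 + 10*log10(0.00883002) = 96.56 dB


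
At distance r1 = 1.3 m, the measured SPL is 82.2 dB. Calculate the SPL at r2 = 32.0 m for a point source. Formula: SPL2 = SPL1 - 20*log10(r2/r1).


r2/r1 = 32.0/1.3 = 24.6154
Correction = 20*log10(24.6154) = 27.8241 dB
SPL2 = 82.2 - 27.8241 = 54.376 dB


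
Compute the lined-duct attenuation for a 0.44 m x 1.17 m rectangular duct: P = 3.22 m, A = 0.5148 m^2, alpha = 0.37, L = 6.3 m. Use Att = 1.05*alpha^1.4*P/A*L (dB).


alpha^1.4 = 0.37^1.4 = 0.248589
Attenuation rate = 1.05 * alpha^1.4 * P / A
= 1.05 * 0.248589 * 3.22 / 0.5148 = 1.63263 dB/m
Total Att = 1.63263 * 6.3 = 10.286 dB


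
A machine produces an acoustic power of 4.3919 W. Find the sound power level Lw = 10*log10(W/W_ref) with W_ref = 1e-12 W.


W / W_ref = 4.3919 / 1e-12 = 4.3919e+12
Lw = 10 * log10(4.3919e+12) = 126.43 dB


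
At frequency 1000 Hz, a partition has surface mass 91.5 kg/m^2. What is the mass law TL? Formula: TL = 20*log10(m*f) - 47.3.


m * f = 91.5 * 1000 = 91500
20*log10(91500) = 99.2284 dB
TL = 99.2284 - 47.3 = 51.928 dB


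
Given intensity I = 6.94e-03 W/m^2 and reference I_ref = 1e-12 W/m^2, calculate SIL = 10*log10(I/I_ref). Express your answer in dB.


I / I_ref = 6.94e-03 / 1e-12 = 6.94e+09
SIL = 10 * log10(6.94e+09) = 98.414 dB


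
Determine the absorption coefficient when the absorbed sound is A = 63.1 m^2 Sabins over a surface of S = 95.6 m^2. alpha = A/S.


Absorption coefficient = absorbed power / incident power
alpha = A / S = 63.1 / 95.6 = 0.66004


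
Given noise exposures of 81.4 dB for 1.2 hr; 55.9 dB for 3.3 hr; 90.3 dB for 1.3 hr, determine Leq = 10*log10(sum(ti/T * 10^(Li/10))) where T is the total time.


T_total = 1.2 + 3.3 + 1.3 = 5.8 hr
(1.2/5.8) * 10^(81.4/10) = 2.85597e+07
(3.3/5.8) * 10^(55.9/10) = 221353
(1.3/5.8) * 10^(90.3/10) = 2.40168e+08
Sum = 2.85597e+07 + 221353 + 2.40168e+08 = 2.68949e+08
Leq = 10*log10(2.68949e+08) = 84.297 dB


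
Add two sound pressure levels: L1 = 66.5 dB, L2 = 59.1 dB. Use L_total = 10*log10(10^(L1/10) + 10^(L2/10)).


10^(66.5/10) = 4.46684e+06
10^(59.1/10) = 812831
Sum = 4.46684e+06 + 812831 = 5.27967e+06
L_total = 10*log10(5.27967e+06) = 67.226 dB


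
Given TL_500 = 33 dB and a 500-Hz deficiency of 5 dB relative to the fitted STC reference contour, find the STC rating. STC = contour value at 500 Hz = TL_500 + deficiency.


By ASTM E413, STC = value of the fitted reference contour at 500 Hz.
Contour value at 500 Hz = TL_500 + deficiency = 33 + 5 = 38
STC = 38


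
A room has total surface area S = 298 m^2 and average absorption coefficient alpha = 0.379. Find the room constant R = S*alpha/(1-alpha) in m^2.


R = 298 * 0.379 / (1 - 0.379) = 181.87 m^2


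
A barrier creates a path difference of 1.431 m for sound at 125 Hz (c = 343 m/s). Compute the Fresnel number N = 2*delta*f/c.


N = 2*delta*f/c = 2*delta/lambda, where lambda = c/f
lambda = 343 / 125 = 2.744 m
N = 2 * 1.431 / 2.744 = 1.043


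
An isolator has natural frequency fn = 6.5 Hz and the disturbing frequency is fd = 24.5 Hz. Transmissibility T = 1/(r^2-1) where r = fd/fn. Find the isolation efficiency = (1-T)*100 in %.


r = 24.5 / 6.5 = 3.76923
r^2 - 1 = 3.76923^2 - 1 = 13.2071
T = 1/13.2071 = 0.0757168
Efficiency = (1 - 0.0757168)*100 = 92.428 %


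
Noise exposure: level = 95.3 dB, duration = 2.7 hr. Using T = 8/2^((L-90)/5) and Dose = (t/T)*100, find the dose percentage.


T_allowed = 8 / 2^((95.3 - 90)/5) = 3.83706 hr
Dose = 2.7 / 3.83706 * 100 = 70.366 %


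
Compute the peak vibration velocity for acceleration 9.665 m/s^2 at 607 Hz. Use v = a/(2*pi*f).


omega = 2*pi*f = 2*pi*607 = 3813.89 rad/s
v = a / omega = 9.665 / 3813.89 = 0.0025342 m/s


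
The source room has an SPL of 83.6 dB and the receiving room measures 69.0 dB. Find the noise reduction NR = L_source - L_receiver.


NR = L_source - L_receiver (difference between source and receiving room levels)
NR = 83.6 - 69.0 = 14.6 dB


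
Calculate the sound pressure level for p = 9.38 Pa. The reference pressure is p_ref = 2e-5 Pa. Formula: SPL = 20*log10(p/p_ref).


p / p_ref = 9.38 / 2e-5 = 469000
SPL = 20 * log10(469000) = 113.42 dB


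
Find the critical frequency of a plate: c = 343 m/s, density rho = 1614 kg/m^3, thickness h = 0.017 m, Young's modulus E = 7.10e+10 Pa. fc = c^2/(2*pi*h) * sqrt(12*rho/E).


12*rho/E = 12*1614/7.10e+10 = 2.72789e-07
sqrt(12*rho/E) = sqrt(2.72789e-07) = 0.000522292
c^2/(2*pi*h) = 343^2/(2*pi*0.017) = 1.10144e+06
fc = 1.10144e+06 * 0.000522292 = 575.27 Hz


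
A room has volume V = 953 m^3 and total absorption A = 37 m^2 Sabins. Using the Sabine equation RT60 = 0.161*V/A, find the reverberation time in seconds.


RT60 = 0.161 * 953 / 37 = 4.1468 s


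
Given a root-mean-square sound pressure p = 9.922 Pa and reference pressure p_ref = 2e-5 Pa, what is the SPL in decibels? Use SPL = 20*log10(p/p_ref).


p / p_ref = 9.922 / 2e-5 = 496100
SPL = 20 * log10(496100) = 113.91 dB


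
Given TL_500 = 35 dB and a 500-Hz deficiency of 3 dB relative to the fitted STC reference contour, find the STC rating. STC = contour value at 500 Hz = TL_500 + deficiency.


By ASTM E413, STC = value of the fitted reference contour at 500 Hz.
Contour value at 500 Hz = TL_500 + deficiency = 35 + 3 = 38
STC = 38


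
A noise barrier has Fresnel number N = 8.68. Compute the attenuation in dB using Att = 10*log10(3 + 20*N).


3 + 20*N = 3 + 20*8.68 = 176.6
Att = 10*log10(176.6) = 22.47 dB


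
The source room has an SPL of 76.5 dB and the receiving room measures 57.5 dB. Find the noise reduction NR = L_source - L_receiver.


NR = L_source - L_receiver (difference between source and receiving room levels)
NR = 76.5 - 57.5 = 19 dB


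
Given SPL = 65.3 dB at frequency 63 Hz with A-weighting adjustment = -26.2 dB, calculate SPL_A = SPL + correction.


A-weighting table: 63 Hz -> -26.2 dB correction
SPL_A = SPL + correction = 65.3 + (-26.2) = 39.1 dBA


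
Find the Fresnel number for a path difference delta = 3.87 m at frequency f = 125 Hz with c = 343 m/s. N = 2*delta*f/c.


N = 2*delta*f/c = 2*delta/lambda, where lambda = c/f
lambda = 343 / 125 = 2.744 m
N = 2 * 3.87 / 2.744 = 2.8207


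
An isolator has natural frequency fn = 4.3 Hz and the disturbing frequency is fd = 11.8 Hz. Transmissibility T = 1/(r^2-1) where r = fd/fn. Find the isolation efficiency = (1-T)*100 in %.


r = 11.8 / 4.3 = 2.74419
r^2 - 1 = 2.74419^2 - 1 = 6.53058
T = 1/6.53058 = 0.153126
Efficiency = (1 - 0.153126)*100 = 84.687 %


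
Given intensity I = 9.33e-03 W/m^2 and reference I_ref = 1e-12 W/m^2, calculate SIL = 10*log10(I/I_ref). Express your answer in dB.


I / I_ref = 9.33e-03 / 1e-12 = 9.33e+09
SIL = 10 * log10(9.33e+09) = 99.699 dB


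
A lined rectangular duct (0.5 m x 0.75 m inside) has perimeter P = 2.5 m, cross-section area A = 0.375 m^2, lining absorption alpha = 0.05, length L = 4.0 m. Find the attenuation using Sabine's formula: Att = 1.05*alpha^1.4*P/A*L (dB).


alpha^1.4 = 0.05^1.4 = 0.0150854
Attenuation rate = 1.05 * alpha^1.4 * P / A
= 1.05 * 0.0150854 * 2.5 / 0.375 = 0.105598 dB/m
Total Att = 0.105598 * 4.0 = 0.42239 dB


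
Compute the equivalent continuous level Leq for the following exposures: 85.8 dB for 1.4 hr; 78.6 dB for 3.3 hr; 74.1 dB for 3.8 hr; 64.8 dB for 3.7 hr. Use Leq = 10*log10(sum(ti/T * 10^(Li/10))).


T_total = 1.4 + 3.3 + 3.8 + 3.7 = 12.2 hr
(1.4/12.2) * 10^(85.8/10) = 4.36283e+07
(3.3/12.2) * 10^(78.6/10) = 1.95954e+07
(3.8/12.2) * 10^(74.1/10) = 8.00615e+06
(3.7/12.2) * 10^(64.8/10) = 915887
Sum = 4.36283e+07 + 1.95954e+07 + 8.00615e+06 + 915887 = 7.21457e+07
Leq = 10*log10(7.21457e+07) = 78.582 dB


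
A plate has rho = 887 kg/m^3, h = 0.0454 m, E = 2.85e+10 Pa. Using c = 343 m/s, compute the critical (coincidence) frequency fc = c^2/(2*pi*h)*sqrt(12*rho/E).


12*rho/E = 12*887/2.85e+10 = 3.73474e-07
sqrt(12*rho/E) = sqrt(3.73474e-07) = 0.000611125
c^2/(2*pi*h) = 343^2/(2*pi*0.0454) = 412432
fc = 412432 * 0.000611125 = 252.05 Hz


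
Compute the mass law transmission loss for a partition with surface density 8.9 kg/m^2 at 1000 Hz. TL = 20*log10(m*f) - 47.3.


m * f = 8.9 * 1000 = 8900
20*log10(8900) = 78.9878 dB
TL = 78.9878 - 47.3 = 31.688 dB


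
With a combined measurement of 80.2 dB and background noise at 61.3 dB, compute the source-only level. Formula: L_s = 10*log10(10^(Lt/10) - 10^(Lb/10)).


10^(80.2/10) = 1.04713e+08
10^(61.3/10) = 1.34896e+06
Difference = 1.04713e+08 - 1.34896e+06 = 1.03364e+08
L_source = 10*log10(1.03364e+08) = 80.144 dB


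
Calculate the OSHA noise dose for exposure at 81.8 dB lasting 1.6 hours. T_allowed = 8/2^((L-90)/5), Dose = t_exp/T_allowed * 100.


T_allowed = 8 / 2^((81.8 - 90)/5) = 24.9333 hr
Dose = 1.6 / 24.9333 * 100 = 6.4171 %


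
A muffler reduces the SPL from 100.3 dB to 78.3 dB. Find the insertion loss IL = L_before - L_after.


Insertion loss = SPL without muffler - SPL with muffler
IL = 100.3 - 78.3 = 22 dB


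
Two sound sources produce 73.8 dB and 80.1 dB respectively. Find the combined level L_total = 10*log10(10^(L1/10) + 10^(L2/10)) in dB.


10^(73.8/10) = 2.39883e+07
10^(80.1/10) = 1.02329e+08
Sum = 2.39883e+07 + 1.02329e+08 = 1.26317e+08
L_total = 10*log10(1.26317e+08) = 81.015 dB


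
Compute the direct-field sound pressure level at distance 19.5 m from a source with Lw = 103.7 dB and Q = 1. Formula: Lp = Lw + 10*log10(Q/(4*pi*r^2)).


4*pi*r^2 = 4*pi*19.5^2 = 4778.36 m^2
Q / (4*pi*r^2) = 1 / 4778.36 = 0.000209277
Lp = 103.7 + 10*log10(0.000209277) = 66.907 dB


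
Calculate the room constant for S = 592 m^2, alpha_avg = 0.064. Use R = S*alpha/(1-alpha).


R = 592 * 0.064 / (1 - 0.064) = 40.479 m^2


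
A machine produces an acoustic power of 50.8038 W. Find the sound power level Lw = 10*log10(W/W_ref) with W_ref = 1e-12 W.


W / W_ref = 50.8038 / 1e-12 = 5.08038e+13
Lw = 10 * log10(5.08038e+13) = 137.06 dB


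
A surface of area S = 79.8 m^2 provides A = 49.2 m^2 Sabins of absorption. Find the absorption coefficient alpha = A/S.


Absorption coefficient = absorbed power / incident power
alpha = A / S = 49.2 / 79.8 = 0.61654


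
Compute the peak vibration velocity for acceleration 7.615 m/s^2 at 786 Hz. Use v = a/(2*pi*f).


omega = 2*pi*f = 2*pi*786 = 4938.58 rad/s
v = a / omega = 7.615 / 4938.58 = 0.0015419 m/s


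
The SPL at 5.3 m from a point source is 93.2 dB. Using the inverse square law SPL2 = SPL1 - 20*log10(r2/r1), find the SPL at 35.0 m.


r2/r1 = 35.0/5.3 = 6.60377
Correction = 20*log10(6.60377) = 16.3958 dB
SPL2 = 93.2 - 16.3958 = 76.804 dB


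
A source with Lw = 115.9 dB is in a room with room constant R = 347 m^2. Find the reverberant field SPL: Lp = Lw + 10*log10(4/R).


4/R = 4/347 = 0.0115274
Lp = 115.9 + 10*log10(0.0115274) = 96.517 dB


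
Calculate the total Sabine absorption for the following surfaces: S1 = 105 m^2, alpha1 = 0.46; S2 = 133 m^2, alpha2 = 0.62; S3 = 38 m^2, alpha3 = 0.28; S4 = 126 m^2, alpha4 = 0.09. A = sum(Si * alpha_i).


105 * 0.46 = 48.3
133 * 0.62 = 82.46
38 * 0.28 = 10.64
126 * 0.09 = 11.34
A_total = 48.3 + 82.46 + 10.64 + 11.34 = 152.74 m^2


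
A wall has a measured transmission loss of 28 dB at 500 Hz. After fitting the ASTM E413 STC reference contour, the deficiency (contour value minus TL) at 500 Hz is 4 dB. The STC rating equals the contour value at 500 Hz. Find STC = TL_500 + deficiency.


By ASTM E413, STC = value of the fitted reference contour at 500 Hz.
Contour value at 500 Hz = TL_500 + deficiency = 28 + 4 = 32
STC = 32


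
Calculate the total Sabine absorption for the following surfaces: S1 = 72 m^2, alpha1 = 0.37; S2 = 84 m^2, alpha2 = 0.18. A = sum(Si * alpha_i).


72 * 0.37 = 26.64
84 * 0.18 = 15.12
A_total = 26.64 + 15.12 = 41.76 m^2


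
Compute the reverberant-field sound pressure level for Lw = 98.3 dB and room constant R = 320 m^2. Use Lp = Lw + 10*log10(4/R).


4/R = 4/320 = 0.0125
Lp = 98.3 + 10*log10(0.0125) = 79.269 dB


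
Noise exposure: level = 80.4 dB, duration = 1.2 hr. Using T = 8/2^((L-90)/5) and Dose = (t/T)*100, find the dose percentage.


T_allowed = 8 / 2^((80.4 - 90)/5) = 30.2738 hr
Dose = 1.2 / 30.2738 * 100 = 3.9638 %


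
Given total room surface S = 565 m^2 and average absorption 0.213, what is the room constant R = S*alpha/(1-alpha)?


R = 565 * 0.213 / (1 - 0.213) = 152.92 m^2


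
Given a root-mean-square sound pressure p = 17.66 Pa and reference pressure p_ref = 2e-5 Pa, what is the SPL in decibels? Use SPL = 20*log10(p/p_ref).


p / p_ref = 17.66 / 2e-5 = 883000
SPL = 20 * log10(883000) = 118.92 dB


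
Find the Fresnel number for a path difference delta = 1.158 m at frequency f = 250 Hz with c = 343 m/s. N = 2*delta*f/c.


N = 2*delta*f/c = 2*delta/lambda, where lambda = c/f
lambda = 343 / 250 = 1.372 m
N = 2 * 1.158 / 1.372 = 1.688


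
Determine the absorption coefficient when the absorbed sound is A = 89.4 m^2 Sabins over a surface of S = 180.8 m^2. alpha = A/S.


Absorption coefficient = absorbed power / incident power
alpha = A / S = 89.4 / 180.8 = 0.49447


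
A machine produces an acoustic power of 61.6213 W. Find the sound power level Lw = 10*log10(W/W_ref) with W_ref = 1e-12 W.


W / W_ref = 61.6213 / 1e-12 = 6.16213e+13
Lw = 10 * log10(6.16213e+13) = 137.9 dB


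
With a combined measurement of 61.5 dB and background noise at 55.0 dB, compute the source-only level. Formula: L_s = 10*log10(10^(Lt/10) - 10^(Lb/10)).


10^(61.5/10) = 1.41254e+06
10^(55.0/10) = 316228
Difference = 1.41254e+06 - 316228 = 1.09631e+06
L_source = 10*log10(1.09631e+06) = 60.399 dB


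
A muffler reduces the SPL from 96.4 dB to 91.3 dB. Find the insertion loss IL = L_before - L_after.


Insertion loss = SPL without muffler - SPL with muffler
IL = 96.4 - 91.3 = 5.1 dB


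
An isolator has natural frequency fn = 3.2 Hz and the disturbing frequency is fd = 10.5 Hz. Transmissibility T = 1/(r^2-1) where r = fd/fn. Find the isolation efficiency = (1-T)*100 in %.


r = 10.5 / 3.2 = 3.28125
r^2 - 1 = 3.28125^2 - 1 = 9.7666
T = 1/9.7666 = 0.10239
Efficiency = (1 - 0.10239)*100 = 89.761 %


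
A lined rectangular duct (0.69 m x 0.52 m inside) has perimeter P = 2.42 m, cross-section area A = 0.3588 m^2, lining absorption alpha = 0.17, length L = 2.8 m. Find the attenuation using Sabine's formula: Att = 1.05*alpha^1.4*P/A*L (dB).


alpha^1.4 = 0.17^1.4 = 0.0836813
Attenuation rate = 1.05 * alpha^1.4 * P / A
= 1.05 * 0.0836813 * 2.42 / 0.3588 = 0.592626 dB/m
Total Att = 0.592626 * 2.8 = 1.6594 dB


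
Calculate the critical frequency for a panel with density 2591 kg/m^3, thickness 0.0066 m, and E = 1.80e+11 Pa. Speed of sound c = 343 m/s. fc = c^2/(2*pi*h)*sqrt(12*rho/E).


12*rho/E = 12*2591/1.80e+11 = 1.72733e-07
sqrt(12*rho/E) = sqrt(1.72733e-07) = 0.000415612
c^2/(2*pi*h) = 343^2/(2*pi*0.0066) = 2.83703e+06
fc = 2.83703e+06 * 0.000415612 = 1179.1 Hz


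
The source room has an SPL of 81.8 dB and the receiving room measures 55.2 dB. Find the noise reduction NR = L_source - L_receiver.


NR = L_source - L_receiver (difference between source and receiving room levels)
NR = 81.8 - 55.2 = 26.6 dB


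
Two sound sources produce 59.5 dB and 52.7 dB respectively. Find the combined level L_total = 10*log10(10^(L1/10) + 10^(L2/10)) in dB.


10^(59.5/10) = 891251
10^(52.7/10) = 186209
Sum = 891251 + 186209 = 1.07746e+06
L_total = 10*log10(1.07746e+06) = 60.324 dB


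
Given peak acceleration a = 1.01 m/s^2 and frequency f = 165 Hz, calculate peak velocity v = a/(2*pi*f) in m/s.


omega = 2*pi*f = 2*pi*165 = 1036.73 rad/s
v = a / omega = 1.01 / 1036.73 = 0.00097422 m/s


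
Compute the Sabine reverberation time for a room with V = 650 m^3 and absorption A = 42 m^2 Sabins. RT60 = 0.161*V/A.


RT60 = 0.161 * 650 / 42 = 2.4917 s


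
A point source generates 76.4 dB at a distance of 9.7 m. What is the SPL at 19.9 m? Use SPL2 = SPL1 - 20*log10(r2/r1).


r2/r1 = 19.9/9.7 = 2.05155
Correction = 20*log10(2.05155) = 6.24164 dB
SPL2 = 76.4 - 6.24164 = 70.158 dB


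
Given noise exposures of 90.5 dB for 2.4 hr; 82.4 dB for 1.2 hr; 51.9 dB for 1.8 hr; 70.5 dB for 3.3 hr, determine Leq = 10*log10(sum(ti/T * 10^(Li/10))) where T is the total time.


T_total = 2.4 + 1.2 + 1.8 + 3.3 = 8.7 hr
(2.4/8.7) * 10^(90.5/10) = 3.09522e+08
(1.2/8.7) * 10^(82.4/10) = 2.39697e+07
(1.8/8.7) * 10^(51.9/10) = 32044.5
(3.3/8.7) * 10^(70.5/10) = 4.25593e+06
Sum = 3.09522e+08 + 2.39697e+07 + 32044.5 + 4.25593e+06 = 3.3778e+08
Leq = 10*log10(3.3778e+08) = 85.286 dB


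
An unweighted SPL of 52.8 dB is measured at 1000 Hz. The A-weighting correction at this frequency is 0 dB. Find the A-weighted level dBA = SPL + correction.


A-weighting table: 1000 Hz -> 0 dB correction
SPL_A = SPL + correction = 52.8 + (0) = 52.8 dBA


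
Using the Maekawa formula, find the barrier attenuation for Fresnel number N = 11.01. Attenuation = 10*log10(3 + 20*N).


3 + 20*N = 3 + 20*11.01 = 223.2
Att = 10*log10(223.2) = 23.487 dB


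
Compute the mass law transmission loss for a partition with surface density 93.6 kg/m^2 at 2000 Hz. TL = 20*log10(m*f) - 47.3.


m * f = 93.6 * 2000 = 187200
20*log10(187200) = 105.446 dB
TL = 105.446 - 47.3 = 58.146 dB


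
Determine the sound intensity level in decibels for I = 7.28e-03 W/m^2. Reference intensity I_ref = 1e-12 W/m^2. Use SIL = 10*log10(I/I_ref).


I / I_ref = 7.28e-03 / 1e-12 = 7.28e+09
SIL = 10 * log10(7.28e+09) = 98.621 dB


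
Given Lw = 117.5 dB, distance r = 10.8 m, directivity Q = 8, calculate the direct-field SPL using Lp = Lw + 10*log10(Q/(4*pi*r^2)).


4*pi*r^2 = 4*pi*10.8^2 = 1465.74 m^2
Q / (4*pi*r^2) = 8 / 1465.74 = 0.00545799
Lp = 117.5 + 10*log10(0.00545799) = 94.87 dB


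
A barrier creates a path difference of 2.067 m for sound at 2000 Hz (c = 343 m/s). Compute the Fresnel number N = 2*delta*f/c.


N = 2*delta*f/c = 2*delta/lambda, where lambda = c/f
lambda = 343 / 2000 = 0.1715 m
N = 2 * 2.067 / 0.1715 = 24.105


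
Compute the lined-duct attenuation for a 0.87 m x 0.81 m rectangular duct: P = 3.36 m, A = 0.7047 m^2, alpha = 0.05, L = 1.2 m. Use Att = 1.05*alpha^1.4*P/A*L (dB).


alpha^1.4 = 0.05^1.4 = 0.0150854
Attenuation rate = 1.05 * alpha^1.4 * P / A
= 1.05 * 0.0150854 * 3.36 / 0.7047 = 0.0755233 dB/m
Total Att = 0.0755233 * 1.2 = 0.090628 dB


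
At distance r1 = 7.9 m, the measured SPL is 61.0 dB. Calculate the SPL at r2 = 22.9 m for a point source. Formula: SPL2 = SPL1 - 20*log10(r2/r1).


r2/r1 = 22.9/7.9 = 2.89873
Correction = 20*log10(2.89873) = 9.24416 dB
SPL2 = 61.0 - 9.24416 = 51.756 dB


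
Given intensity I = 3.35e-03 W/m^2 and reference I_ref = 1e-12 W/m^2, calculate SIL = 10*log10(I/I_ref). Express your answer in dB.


I / I_ref = 3.35e-03 / 1e-12 = 3.35e+09
SIL = 10 * log10(3.35e+09) = 95.25 dB


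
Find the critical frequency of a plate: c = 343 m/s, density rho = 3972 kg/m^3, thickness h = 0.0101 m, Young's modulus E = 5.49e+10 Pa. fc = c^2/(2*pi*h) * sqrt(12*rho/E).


12*rho/E = 12*3972/5.49e+10 = 8.68197e-07
sqrt(12*rho/E) = sqrt(8.68197e-07) = 0.000931771
c^2/(2*pi*h) = 343^2/(2*pi*0.0101) = 1.8539e+06
fc = 1.8539e+06 * 0.000931771 = 1727.4 Hz


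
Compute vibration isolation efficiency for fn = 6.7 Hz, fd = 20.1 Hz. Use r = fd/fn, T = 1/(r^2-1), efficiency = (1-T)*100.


r = 20.1 / 6.7 = 3
r^2 - 1 = 3^2 - 1 = 8
T = 1/8 = 0.125
Efficiency = (1 - 0.125)*100 = 87.5 %


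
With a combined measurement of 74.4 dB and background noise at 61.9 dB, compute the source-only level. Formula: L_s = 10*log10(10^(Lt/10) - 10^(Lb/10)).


10^(74.4/10) = 2.75423e+07
10^(61.9/10) = 1.54882e+06
Difference = 2.75423e+07 - 1.54882e+06 = 2.59935e+07
L_source = 10*log10(2.59935e+07) = 74.149 dB


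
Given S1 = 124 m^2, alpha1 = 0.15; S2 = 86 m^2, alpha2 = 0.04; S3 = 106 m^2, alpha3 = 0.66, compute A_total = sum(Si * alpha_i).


124 * 0.15 = 18.6
86 * 0.04 = 3.44
106 * 0.66 = 69.96
A_total = 18.6 + 3.44 + 69.96 = 92 m^2


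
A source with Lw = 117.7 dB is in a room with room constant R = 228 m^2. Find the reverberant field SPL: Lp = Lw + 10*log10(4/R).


4/R = 4/228 = 0.0175439
Lp = 117.7 + 10*log10(0.0175439) = 100.14 dB
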